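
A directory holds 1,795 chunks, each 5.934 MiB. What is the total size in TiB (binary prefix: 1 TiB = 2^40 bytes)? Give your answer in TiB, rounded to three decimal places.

Total = 1,795 × 5.934 MiB = 10651.53 MiB
= 10651.53 × 1,048,576 bytes = 11,168,938,721.28 bytes
1 TiB = 1,099,511,627,776 bytes
11,168,938,721.28 / 1,099,511,627,776 = 0.010 TiB

0.010 TiB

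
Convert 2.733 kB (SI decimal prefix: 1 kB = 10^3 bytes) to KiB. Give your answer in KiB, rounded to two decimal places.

2.67 KiB

2.733 kB = 2.733 × 10^3 bytes = 2,733 bytes
1 KiB = 2^10 bytes = 1,024 bytes
2,733 / 1,024 = 2.67 KiB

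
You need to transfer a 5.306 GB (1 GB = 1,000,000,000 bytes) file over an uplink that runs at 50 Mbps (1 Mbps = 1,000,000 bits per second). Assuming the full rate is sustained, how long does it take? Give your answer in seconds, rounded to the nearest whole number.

849 seconds

5.306 GB = 5,306,000,000 bytes = 42,448,000,000 bits
50 Mbps = 50,000,000 bits/s
time = 42,448,000,000 / 50,000,000 = 849 s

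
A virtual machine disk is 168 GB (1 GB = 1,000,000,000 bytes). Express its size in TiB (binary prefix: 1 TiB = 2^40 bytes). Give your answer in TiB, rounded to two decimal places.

168 GB × 1,000,000,000 bytes/GB = 168,000,000,000 bytes
1 TiB = 2^40 bytes = 1,099,511,627,776 bytes
168,000,000,000 / 1,099,511,627,776 = 0.15 TiB

0.15 TiB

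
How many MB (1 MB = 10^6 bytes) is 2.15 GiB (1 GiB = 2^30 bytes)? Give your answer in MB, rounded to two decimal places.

2,308.54 MB

2.15 GiB = 2.15 × 2^30 bytes = 2,308,544,921.6 bytes
1 MB = 1,000,000 bytes
2,308,544,921.6 / 1,000,000 = 2,308.54 MB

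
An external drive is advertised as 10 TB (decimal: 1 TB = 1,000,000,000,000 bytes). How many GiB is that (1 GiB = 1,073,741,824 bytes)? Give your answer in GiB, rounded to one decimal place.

10 TB = 10 × 10^12 bytes = 10,000,000,000,000 bytes
1 GiB = 1,073,741,824 bytes
10,000,000,000,000 / 1,073,741,824 = 9,313.2 GiB

9,313.2 GiB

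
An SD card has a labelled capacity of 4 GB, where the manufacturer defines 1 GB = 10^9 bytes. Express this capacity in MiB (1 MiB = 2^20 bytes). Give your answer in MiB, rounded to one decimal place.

4 GB = 4 × 10^9 bytes = 4,000,000,000 bytes
1 MiB = 2^20 bytes = 1,048,576 bytes
4,000,000,000 / 1,048,576 = 3,814.7 MiB

3,814.7 MiB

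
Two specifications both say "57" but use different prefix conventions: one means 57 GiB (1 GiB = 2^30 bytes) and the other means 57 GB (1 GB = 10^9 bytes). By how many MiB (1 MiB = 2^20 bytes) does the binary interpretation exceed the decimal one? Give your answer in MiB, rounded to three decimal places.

4,008.564 MiB

57 GiB = 57 × 1,073,741,824 = 61,203,283,968 bytes
57 GB = 57 × 1,000,000,000 = 57,000,000,000 bytes
difference = 4,203,283,968 bytes
4,203,283,968 / 1,048,576 = 4,008.564 MiB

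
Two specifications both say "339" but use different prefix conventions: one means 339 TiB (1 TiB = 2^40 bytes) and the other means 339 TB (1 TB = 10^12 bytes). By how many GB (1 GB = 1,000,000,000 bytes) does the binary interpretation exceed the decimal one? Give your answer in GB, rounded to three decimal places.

33,734.442 GB

339 TiB = 339 × 1,099,511,627,776 = 372,734,441,816,064 bytes
339 TB = 339 × 1,000,000,000,000 = 339,000,000,000,000 bytes
difference = 33,734,441,816,064 bytes
33,734,441,816,064 / 1,000,000,000 = 33,734.442 GB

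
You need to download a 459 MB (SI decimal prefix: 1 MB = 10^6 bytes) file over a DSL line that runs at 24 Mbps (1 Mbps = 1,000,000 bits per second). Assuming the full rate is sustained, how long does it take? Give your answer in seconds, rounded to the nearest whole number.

459 MB = 459,000,000 bytes = 3,672,000,000 bits
24 Mbps = 24,000,000 bits/s
time = 3,672,000,000 / 24,000,000 = 153 s

153 seconds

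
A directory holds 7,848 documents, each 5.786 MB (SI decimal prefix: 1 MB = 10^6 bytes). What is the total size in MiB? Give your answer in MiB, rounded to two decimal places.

43,304.95 MiB

Total = 7,848 × 5.786 MB = 45408.528 MB
= 45408.528 × 1,000,000 bytes = 45,408,528,000 bytes
1 MiB = 1,048,576 bytes
45,408,528,000 / 1,048,576 = 43,304.95 MiB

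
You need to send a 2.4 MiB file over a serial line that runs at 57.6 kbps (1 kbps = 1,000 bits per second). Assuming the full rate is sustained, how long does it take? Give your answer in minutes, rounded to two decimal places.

2.4 MiB = 2,516,582.4 bytes = 20,132,659.2 bits
57.6 kbps = 57,600 bits/s
time = 20,132,659.2 / 57,600 = 349.525 s
349.525 s / 60 = 5.83 minutes

5.83 minutes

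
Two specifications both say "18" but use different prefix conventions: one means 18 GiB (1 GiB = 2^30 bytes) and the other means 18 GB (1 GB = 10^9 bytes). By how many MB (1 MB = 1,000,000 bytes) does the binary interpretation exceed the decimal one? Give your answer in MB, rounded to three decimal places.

1,327.353 MB

18 GiB = 18 × 1,073,741,824 = 19,327,352,832 bytes
18 GB = 18 × 1,000,000,000 = 18,000,000,000 bytes
difference = 1,327,352,832 bytes
1,327,352,832 / 1,000,000 = 1,327.353 MB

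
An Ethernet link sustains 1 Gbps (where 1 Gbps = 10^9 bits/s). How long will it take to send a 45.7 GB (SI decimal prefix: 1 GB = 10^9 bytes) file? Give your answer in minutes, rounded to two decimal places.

45.7 GB = 45,700,000,000 bytes = 365,600,000,000 bits
1 Gbps = 1,000,000,000 bits/s
time = 365,600,000,000 / 1,000,000,000 = 365.600 s
365.600 s / 60 = 6.09 minutes

6.09 minutes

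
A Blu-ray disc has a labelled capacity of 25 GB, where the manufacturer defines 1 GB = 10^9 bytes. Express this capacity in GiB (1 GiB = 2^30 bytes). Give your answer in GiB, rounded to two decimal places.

25 GB × 1,000,000,000 bytes/GB = 25,000,000,000 bytes
1 GiB = 2^30 bytes = 1,073,741,824 bytes
25,000,000,000 / 1,073,741,824 = 23.28 GiB

23.28 GiB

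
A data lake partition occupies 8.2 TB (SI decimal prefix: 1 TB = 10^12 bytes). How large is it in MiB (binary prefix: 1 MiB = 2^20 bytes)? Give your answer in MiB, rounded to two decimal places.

8.2 TB = 8.2 × 10^12 bytes = 8,200,000,000,000 bytes
1 MiB = 1,048,576 bytes
8,200,000,000,000 / 1,048,576 = 7,820,129.39 MiB

7,820,129.39 MiB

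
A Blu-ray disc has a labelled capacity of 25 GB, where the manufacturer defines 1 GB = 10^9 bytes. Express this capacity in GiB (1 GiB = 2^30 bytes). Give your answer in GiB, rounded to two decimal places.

23.28 GiB

25 GB × 1,000,000,000 bytes/GB = 25,000,000,000 bytes
1 GiB = 2^30 bytes = 1,073,741,824 bytes
25,000,000,000 / 1,073,741,824 = 23.28 GiB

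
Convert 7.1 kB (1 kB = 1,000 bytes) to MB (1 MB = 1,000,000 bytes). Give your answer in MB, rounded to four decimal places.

0.0071 MB

7.1 kB × 1,000 bytes/kB = 7,100 bytes
1 MB = 10^6 bytes = 1,000,000 bytes
7,100 / 1,000,000 = 0.0071 MB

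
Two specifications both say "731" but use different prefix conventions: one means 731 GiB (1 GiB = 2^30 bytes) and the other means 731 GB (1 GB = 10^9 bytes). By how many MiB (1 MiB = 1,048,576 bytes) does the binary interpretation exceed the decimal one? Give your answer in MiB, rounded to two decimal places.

731 GiB = 731 × 1,073,741,824 = 784,905,273,344 bytes
731 GB = 731 × 1,000,000,000 = 731,000,000,000 bytes
difference = 53,905,273,344 bytes
53,905,273,344 / 1,048,576 = 51,408.07 MiB

51,408.07 MiB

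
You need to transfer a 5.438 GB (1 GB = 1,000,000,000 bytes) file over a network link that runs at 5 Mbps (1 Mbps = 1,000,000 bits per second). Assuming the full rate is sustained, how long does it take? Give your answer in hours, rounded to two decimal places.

2.42 hours

5.438 GB = 5,438,000,000 bytes = 43,504,000,000 bits
5 Mbps = 5,000,000 bits/s
time = 43,504,000,000 / 5,000,000 = 8,700.8000 s
8,700.8000 s / 3600 = 2.42 hours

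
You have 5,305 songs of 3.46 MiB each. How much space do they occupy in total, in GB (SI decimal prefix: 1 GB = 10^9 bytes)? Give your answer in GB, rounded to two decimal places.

Total = 5,305 × 3.46 MiB = 18355.3 MiB
= 18355.3 × 1,048,576 bytes = 19,246,927,052.8 bytes
1 GB = 1,000,000,000 bytes
19,246,927,052.8 / 1,000,000,000 = 19.25 GB

19.25 GB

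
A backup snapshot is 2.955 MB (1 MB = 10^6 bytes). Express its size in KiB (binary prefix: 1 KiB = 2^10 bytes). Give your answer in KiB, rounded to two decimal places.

2,885.74 KiB

2.955 MB = 2.955 × 10^6 bytes = 2,955,000 bytes
1 KiB = 1,024 bytes
2,955,000 / 1,024 = 2,885.74 KiB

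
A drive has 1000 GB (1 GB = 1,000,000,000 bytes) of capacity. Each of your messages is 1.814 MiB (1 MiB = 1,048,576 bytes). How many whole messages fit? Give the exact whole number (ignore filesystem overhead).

525,730

Capacity: 1000 GB = 1,000,000,000,000 bytes
Per item: 1.814 MiB = 1,902,116.864 bytes
⌊1,000,000,000,000 / 1,902,116.864⌋ = 525,730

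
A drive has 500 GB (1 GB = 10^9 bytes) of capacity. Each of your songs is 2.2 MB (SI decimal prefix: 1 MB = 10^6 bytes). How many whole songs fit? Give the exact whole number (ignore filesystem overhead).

227,272

Capacity: 500 GB = 500,000,000,000 bytes
Per item: 2.2 MB = 2,200,000 bytes
⌊500,000,000,000 / 2,200,000⌋ = 227,272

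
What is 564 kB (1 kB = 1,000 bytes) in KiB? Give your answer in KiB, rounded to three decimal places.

564 kB × 1,000 bytes/kB = 564,000 bytes
1 KiB = 2^10 bytes = 1,024 bytes
564,000 / 1,024 = 550.781 KiB

550.781 KiB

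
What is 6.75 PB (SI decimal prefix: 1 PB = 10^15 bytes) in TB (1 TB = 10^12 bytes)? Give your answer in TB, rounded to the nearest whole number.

6.75 PB × 1,000,000,000,000,000 bytes/PB = 6,750,000,000,000,000 bytes
1 TB = 1,000,000,000,000 bytes
6,750,000,000,000,000 / 1,000,000,000,000 = 6,750 TB

6,750 TB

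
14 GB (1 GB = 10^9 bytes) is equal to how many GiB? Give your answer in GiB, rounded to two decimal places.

13.04 GiB

14 GB = 14 × 10^9 bytes = 14,000,000,000 bytes
1 GiB = 2^30 bytes = 1,073,741,824 bytes
14,000,000,000 / 1,073,741,824 = 13.04 GiB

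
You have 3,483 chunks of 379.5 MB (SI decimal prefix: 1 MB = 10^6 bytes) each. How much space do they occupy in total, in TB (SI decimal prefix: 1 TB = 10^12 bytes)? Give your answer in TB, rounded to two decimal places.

Total = 3,483 × 379.5 MB = 1321798.5 MB
= 1321798.5 × 1,000,000 bytes = 1,321,798,500,000 bytes
1 TB = 1,000,000,000,000 bytes
1,321,798,500,000 / 1,000,000,000,000 = 1.32 TB

1.32 TB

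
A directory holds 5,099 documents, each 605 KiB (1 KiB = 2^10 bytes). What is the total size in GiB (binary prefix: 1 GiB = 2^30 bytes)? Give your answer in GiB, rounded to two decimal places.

2.94 GiB

Total = 5,099 × 605 KiB = 3,084,895 KiB
= 3,084,895 × 1,024 bytes = 3,158,932,480 bytes
1 GiB = 1,073,741,824 bytes
3,158,932,480 / 1,073,741,824 = 2.94 GiB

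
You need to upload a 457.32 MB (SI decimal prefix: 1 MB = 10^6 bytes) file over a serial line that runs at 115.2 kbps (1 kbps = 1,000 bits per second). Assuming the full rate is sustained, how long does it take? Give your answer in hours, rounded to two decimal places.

8.82 hours

457.32 MB = 457,320,000 bytes = 3,658,560,000 bits
115.2 kbps = 115,200 bits/s
time = 3,658,560,000 / 115,200 = 31,758.3333 s
31,758.3333 s / 3600 = 8.82 hours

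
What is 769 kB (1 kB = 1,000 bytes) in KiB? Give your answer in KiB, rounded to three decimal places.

769 kB = 769 × 10^3 bytes = 769,000 bytes
1 KiB = 1,024 bytes
769,000 / 1,024 = 750.977 KiB

750.977 KiB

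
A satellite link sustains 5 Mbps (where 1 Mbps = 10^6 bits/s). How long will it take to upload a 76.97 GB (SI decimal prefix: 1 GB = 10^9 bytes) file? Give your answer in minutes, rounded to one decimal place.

76.97 GB = 76,970,000,000 bytes = 615,760,000,000 bits
5 Mbps = 5,000,000 bits/s
time = 615,760,000,000 / 5,000,000 = 123,152.00 s
123,152.00 s / 60 = 2,052.5 minutes

2,052.5 minutes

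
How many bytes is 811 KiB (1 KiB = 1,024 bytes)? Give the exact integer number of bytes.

830,464 bytes

811 × 1,024 = 830,464 bytes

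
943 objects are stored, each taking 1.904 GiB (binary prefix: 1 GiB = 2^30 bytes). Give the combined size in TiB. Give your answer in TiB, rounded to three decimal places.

Total = 943 × 1.904 GiB = 1795.472 GiB
= 1795.472 × 1,073,741,824 bytes = 1,927,873,380,220.928 bytes
1 TiB = 1,099,511,627,776 bytes
1,927,873,380,220.928 / 1,099,511,627,776 = 1.753 TiB

1.753 TiB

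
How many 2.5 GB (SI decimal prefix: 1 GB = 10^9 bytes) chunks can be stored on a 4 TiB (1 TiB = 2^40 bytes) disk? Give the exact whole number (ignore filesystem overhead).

1,759

Capacity: 4 TiB = 4,398,046,511,104 bytes
Per item: 2.5 GB = 2,500,000,000 bytes
⌊4,398,046,511,104 / 2,500,000,000⌋ = 1,759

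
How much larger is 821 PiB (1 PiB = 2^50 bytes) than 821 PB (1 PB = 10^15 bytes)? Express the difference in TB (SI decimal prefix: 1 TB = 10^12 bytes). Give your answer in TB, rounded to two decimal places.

821 PiB = 821 × 1,125,899,906,842,624 = 924,363,823,517,794,304 bytes
821 PB = 821 × 1,000,000,000,000,000 = 821,000,000,000,000,000 bytes
difference = 103,363,823,517,794,304 bytes
103,363,823,517,794,304 / 1,000,000,000,000 = 103,363.82 TB

103,363.82 TB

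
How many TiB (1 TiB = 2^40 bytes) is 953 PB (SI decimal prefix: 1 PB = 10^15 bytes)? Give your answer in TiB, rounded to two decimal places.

866,748.45 TiB

953 PB = 953 × 10^15 bytes = 953,000,000,000,000,000 bytes
1 TiB = 1,099,511,627,776 bytes
953,000,000,000,000,000 / 1,099,511,627,776 = 866,748.45 TiB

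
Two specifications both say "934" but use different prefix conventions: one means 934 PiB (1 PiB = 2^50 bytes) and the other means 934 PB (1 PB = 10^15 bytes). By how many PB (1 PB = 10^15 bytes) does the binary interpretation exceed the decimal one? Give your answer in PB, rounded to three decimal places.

117.591 PB

934 PiB = 934 × 1,125,899,906,842,624 = 1,051,590,512,991,010,816 bytes
934 PB = 934 × 1,000,000,000,000,000 = 934,000,000,000,000,000 bytes
difference = 117,590,512,991,010,816 bytes
117,590,512,991,010,816 / 1,000,000,000,000,000 = 117.591 PB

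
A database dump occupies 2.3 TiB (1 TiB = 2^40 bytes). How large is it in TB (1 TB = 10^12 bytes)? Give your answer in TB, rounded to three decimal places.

2.3 TiB × 1,099,511,627,776 bytes/TiB = 2,528,876,743,884.8 bytes
1 TB = 10^12 bytes = 1,000,000,000,000 bytes
2,528,876,743,884.8 / 1,000,000,000,000 = 2.529 TB

2.529 TB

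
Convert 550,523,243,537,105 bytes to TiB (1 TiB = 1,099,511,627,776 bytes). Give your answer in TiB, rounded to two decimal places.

550,523,243,537,105 bytes given.
1 TiB = 1,099,511,627,776 bytes
550,523,243,537,105 / 1,099,511,627,776 = 500.70 TiB

500.70 TiB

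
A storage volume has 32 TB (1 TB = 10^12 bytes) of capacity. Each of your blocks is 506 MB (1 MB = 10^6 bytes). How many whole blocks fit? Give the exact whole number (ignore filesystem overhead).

63,241

Capacity: 32 TB = 32,000,000,000,000 bytes
Per item: 506 MB = 506,000,000 bytes
⌊32,000,000,000,000 / 506,000,000⌋ = 63,241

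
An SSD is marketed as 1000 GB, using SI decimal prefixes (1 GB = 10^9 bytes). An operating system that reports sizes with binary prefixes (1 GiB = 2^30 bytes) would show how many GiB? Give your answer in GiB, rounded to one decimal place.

931.3 GiB

1000 GB × 1,000,000,000 bytes/GB = 1,000,000,000,000 bytes
1 GiB = 2^30 bytes = 1,073,741,824 bytes
1,000,000,000,000 / 1,073,741,824 = 931.3 GiB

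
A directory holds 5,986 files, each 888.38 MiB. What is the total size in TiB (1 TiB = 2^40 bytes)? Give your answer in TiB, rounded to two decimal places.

5.07 TiB

Total = 5,986 × 888.38 MiB = 5317842.68 MiB
= 5317842.68 × 1,048,576 bytes = 5,576,162,206,023.68 bytes
1 TiB = 1,099,511,627,776 bytes
5,576,162,206,023.68 / 1,099,511,627,776 = 5.07 TiB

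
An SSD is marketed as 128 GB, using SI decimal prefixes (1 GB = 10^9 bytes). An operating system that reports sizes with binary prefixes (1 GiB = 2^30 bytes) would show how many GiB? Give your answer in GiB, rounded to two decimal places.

128 GB × 1,000,000,000 bytes/GB = 128,000,000,000 bytes
1 GiB = 2^30 bytes = 1,073,741,824 bytes
128,000,000,000 / 1,073,741,824 = 119.21 GiB

119.21 GiB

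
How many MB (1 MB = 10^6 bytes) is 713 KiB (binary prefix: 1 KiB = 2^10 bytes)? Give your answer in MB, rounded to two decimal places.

0.73 MB

713 KiB × 1,024 bytes/KiB = 730,112 bytes
1 MB = 1,000,000 bytes
730,112 / 1,000,000 = 0.73 MB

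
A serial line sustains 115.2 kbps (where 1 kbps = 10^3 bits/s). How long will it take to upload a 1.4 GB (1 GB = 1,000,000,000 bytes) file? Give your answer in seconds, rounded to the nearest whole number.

97,222 seconds

1.4 GB = 1,400,000,000 bytes = 11,200,000,000 bits
115.2 kbps = 115,200 bits/s
time = 11,200,000,000 / 115,200 = 97,222 s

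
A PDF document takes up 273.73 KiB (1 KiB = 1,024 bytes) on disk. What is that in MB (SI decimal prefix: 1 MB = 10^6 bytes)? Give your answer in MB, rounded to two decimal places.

273.73 KiB = 273.73 × 2^10 bytes = 280,299.52 bytes
1 MB = 1,000,000 bytes
280,299.52 / 1,000,000 = 0.28 MB

0.28 MB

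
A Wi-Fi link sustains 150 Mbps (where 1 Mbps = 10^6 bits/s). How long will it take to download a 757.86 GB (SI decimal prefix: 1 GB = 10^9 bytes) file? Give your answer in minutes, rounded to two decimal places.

673.65 minutes

757.86 GB = 757,860,000,000 bytes = 6,062,880,000,000 bits
150 Mbps = 150,000,000 bits/s
time = 6,062,880,000,000 / 150,000,000 = 40,419.200 s
40,419.200 s / 60 = 673.65 minutes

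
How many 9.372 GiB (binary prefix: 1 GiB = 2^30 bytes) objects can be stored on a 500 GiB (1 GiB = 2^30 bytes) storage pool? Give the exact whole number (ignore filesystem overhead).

Capacity: 500 GiB = 536,870,912,000 bytes
Per item: 9.372 GiB = 10,063,108,374.528 bytes
⌊536,870,912,000 / 10,063,108,374.528⌋ = 53

53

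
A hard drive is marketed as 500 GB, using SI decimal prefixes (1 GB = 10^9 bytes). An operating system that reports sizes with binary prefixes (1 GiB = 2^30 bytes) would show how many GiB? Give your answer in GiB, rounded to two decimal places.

465.66 GiB

500 GB × 1,000,000,000 bytes/GB = 500,000,000,000 bytes
1 GiB = 2^30 bytes = 1,073,741,824 bytes
500,000,000,000 / 1,073,741,824 = 465.66 GiB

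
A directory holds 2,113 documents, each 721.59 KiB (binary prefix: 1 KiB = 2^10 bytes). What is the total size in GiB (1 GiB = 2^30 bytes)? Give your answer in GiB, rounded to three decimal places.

1.454 GiB

Total = 2,113 × 721.59 KiB = 1524719.67 KiB
= 1524719.67 × 1,024 bytes = 1,561,312,942.08 bytes
1 GiB = 1,073,741,824 bytes
1,561,312,942.08 / 1,073,741,824 = 1.454 GiB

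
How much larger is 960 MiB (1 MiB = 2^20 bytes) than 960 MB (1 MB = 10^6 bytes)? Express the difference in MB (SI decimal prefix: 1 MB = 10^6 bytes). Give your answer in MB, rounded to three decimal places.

960 MiB = 960 × 1,048,576 = 1,006,632,960 bytes
960 MB = 960 × 1,000,000 = 960,000,000 bytes
difference = 46,632,960 bytes
46,632,960 / 1,000,000 = 46.633 MB

46.633 MB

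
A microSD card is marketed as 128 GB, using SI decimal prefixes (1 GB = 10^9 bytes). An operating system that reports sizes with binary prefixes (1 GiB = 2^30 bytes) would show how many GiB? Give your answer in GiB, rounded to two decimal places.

119.21 GiB

128 GB × 1,000,000,000 bytes/GB = 128,000,000,000 bytes
1 GiB = 1,073,741,824 bytes
128,000,000,000 / 1,073,741,824 = 119.21 GiB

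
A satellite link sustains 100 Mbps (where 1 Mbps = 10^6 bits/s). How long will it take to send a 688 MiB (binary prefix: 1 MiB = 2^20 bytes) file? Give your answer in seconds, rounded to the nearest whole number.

58 seconds

688 MiB = 721,420,288 bytes = 5,771,362,304 bits
100 Mbps = 100,000,000 bits/s
time = 5,771,362,304 / 100,000,000 = 58 s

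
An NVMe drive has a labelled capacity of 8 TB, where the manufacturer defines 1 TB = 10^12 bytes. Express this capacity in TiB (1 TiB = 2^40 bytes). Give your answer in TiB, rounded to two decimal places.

8 TB × 1,000,000,000,000 bytes/TB = 8,000,000,000,000 bytes
1 TiB = 2^40 bytes = 1,099,511,627,776 bytes
8,000,000,000,000 / 1,099,511,627,776 = 7.28 TiB

7.28 TiB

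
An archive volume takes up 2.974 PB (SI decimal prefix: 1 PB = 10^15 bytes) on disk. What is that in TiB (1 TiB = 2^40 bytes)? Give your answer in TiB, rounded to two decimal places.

2.974 PB × 1,000,000,000,000,000 bytes/PB = 2,974,000,000,000,000 bytes
1 TiB = 1,099,511,627,776 bytes
2,974,000,000,000,000 / 1,099,511,627,776 = 2,704.84 TiB

2,704.84 TiB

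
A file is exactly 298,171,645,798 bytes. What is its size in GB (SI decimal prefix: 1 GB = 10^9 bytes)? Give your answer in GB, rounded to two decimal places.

298.17 GB

298,171,645,798 bytes given.
1 GB = 1,000,000,000 bytes
298,171,645,798 / 1,000,000,000 = 298.17 GB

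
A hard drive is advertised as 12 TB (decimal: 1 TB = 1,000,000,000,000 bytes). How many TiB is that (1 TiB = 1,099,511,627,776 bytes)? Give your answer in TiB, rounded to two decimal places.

10.91 TiB

12 TB × 1,000,000,000,000 bytes/TB = 12,000,000,000,000 bytes
1 TiB = 2^40 bytes = 1,099,511,627,776 bytes
12,000,000,000,000 / 1,099,511,627,776 = 10.91 TiB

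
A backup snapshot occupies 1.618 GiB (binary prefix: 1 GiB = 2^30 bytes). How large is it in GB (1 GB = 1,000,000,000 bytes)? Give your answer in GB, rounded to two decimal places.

1.618 GiB = 1.618 × 2^30 bytes = 1,737,314,271.232 bytes
1 GB = 10^9 bytes = 1,000,000,000 bytes
1,737,314,271.232 / 1,000,000,000 = 1.74 GB

1.74 GB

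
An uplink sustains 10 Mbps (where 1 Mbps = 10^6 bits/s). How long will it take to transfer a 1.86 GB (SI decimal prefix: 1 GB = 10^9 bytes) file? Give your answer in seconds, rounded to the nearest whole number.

1.86 GB = 1,860,000,000 bytes = 14,880,000,000 bits
10 Mbps = 10,000,000 bits/s
time = 14,880,000,000 / 10,000,000 = 1,488 s

1,488 seconds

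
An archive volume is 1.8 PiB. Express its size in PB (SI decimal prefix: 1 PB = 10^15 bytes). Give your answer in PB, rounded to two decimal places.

2.03 PB

1.8 PiB = 1.8 × 2^50 bytes = 2,026,619,832,316,723.2 bytes
1 PB = 10^15 bytes = 1,000,000,000,000,000 bytes
2,026,619,832,316,723.2 / 1,000,000,000,000,000 = 2.03 PB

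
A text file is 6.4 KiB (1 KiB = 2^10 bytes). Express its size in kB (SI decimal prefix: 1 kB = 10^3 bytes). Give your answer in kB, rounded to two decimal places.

6.4 KiB × 1,024 bytes/KiB = 6,553.6 bytes
1 kB = 10^3 bytes = 1,000 bytes
6,553.6 / 1,000 = 6.55 kB

6.55 kB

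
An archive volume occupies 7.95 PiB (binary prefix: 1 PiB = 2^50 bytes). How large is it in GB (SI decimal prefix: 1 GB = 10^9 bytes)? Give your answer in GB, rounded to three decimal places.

7.95 PiB × 1,125,899,906,842,624 bytes/PiB = 8,950,904,259,398,860.8 bytes
1 GB = 10^9 bytes = 1,000,000,000 bytes
8,950,904,259,398,860.8 / 1,000,000,000 = 8,950,904.259 GB

8,950,904.259 GB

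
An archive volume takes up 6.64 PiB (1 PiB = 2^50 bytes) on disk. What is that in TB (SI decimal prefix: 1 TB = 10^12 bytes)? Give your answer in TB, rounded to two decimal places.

6.64 PiB × 1,125,899,906,842,624 bytes/PiB = 7,475,975,381,435,023.36 bytes
1 TB = 10^12 bytes = 1,000,000,000,000 bytes
7,475,975,381,435,023.36 / 1,000,000,000,000 = 7,475.98 TB

7,475.98 TB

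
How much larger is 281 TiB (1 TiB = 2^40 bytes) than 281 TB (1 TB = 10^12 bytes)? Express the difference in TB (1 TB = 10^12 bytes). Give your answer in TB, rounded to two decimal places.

27.96 TB

281 TiB = 281 × 1,099,511,627,776 = 308,962,767,405,056 bytes
281 TB = 281 × 1,000,000,000,000 = 281,000,000,000,000 bytes
difference = 27,962,767,405,056 bytes
27,962,767,405,056 / 1,000,000,000,000 = 27.96 TB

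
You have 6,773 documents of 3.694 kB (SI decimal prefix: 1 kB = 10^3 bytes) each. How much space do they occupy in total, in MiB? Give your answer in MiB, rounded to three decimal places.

Total = 6,773 × 3.694 kB = 25019.462 kB
= 25019.462 × 1,000 bytes = 25,019,462 bytes
1 MiB = 1,048,576 bytes
25,019,462 / 1,048,576 = 23.860 MiB

23.860 MiB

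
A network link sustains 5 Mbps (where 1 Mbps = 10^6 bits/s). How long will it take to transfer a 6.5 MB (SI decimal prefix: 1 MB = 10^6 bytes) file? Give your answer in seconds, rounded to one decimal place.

6.5 MB = 6,500,000 bytes = 52,000,000 bits
5 Mbps = 5,000,000 bits/s
time = 52,000,000 / 5,000,000 = 10.4 s

10.4 seconds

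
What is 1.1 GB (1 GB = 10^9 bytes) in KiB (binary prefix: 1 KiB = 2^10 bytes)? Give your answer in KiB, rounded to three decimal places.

1.1 GB = 1.1 × 10^9 bytes = 1,100,000,000 bytes
1 KiB = 2^10 bytes = 1,024 bytes
1,100,000,000 / 1,024 = 1,074,218.750 KiB

1,074,218.750 KiB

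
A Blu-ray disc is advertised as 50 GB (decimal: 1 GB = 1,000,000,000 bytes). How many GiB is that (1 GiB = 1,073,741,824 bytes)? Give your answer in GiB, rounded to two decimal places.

46.57 GiB

50 GB × 1,000,000,000 bytes/GB = 50,000,000,000 bytes
1 GiB = 1,073,741,824 bytes
50,000,000,000 / 1,073,741,824 = 46.57 GiB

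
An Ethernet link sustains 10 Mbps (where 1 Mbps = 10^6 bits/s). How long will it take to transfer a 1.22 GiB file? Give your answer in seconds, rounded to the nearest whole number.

1,048 seconds

1.22 GiB = 1,309,965,025.28 bytes = 10,479,720,202.24 bits
10 Mbps = 10,000,000 bits/s
time = 10,479,720,202.24 / 10,000,000 = 1,048 s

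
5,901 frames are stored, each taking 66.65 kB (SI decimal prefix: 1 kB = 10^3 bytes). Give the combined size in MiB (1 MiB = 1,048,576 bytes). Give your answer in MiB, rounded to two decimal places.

Total = 5,901 × 66.65 kB = 393301.65 kB
= 393301.65 × 1,000 bytes = 393,301,650 bytes
1 MiB = 1,048,576 bytes
393,301,650 / 1,048,576 = 375.08 MiB

375.08 MiB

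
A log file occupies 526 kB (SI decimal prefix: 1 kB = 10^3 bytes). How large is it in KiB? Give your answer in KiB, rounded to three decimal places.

513.672 KiB

526 kB = 526 × 10^3 bytes = 526,000 bytes
1 KiB = 2^10 bytes = 1,024 bytes
526,000 / 1,024 = 513.672 KiB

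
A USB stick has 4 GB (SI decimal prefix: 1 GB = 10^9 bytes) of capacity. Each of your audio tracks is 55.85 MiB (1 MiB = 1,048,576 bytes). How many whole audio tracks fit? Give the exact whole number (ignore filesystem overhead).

68

Capacity: 4 GB = 4,000,000,000 bytes
Per item: 55.85 MiB = 58,562,969.6 bytes
⌊4,000,000,000 / 58,562,969.6⌋ = 68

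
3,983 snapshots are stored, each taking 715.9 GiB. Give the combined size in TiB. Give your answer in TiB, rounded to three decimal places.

2,784.599 TiB

Total = 3,983 × 715.9 GiB = 2851429.7 GiB
= 2851429.7 × 1,073,741,824 bytes = 3,061,699,327,085,772.8 bytes
1 TiB = 1,099,511,627,776 bytes
3,061,699,327,085,772.8 / 1,099,511,627,776 = 2,784.599 TiB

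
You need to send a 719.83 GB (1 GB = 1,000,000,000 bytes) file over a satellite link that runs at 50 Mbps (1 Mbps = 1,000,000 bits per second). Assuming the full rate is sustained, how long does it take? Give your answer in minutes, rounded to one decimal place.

719.83 GB = 719,830,000,000 bytes = 5,758,640,000,000 bits
50 Mbps = 50,000,000 bits/s
time = 5,758,640,000,000 / 50,000,000 = 115,172.80 s
115,172.80 s / 60 = 1,919.5 minutes

1,919.5 minutes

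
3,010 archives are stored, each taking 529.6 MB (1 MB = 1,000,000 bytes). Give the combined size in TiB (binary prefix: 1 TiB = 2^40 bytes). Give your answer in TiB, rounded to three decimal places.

Total = 3,010 × 529.6 MB = 1,594,096 MB
= 1,594,096 × 1,000,000 bytes = 1,594,096,000,000 bytes
1 TiB = 1,099,511,627,776 bytes
1,594,096,000,000 / 1,099,511,627,776 = 1.450 TiB

1.450 TiB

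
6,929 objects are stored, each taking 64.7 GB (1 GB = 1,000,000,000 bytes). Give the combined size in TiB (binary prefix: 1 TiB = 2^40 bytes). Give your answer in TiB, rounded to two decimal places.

Total = 6,929 × 64.7 GB = 448306.3 GB
= 448306.3 × 1,000,000,000 bytes = 448,306,300,000,000 bytes
1 TiB = 1,099,511,627,776 bytes
448,306,300,000,000 / 1,099,511,627,776 = 407.73 TiB

407.73 TiB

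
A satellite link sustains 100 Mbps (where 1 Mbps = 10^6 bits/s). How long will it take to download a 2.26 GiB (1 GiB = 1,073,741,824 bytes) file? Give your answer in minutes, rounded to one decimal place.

3.2 minutes

2.26 GiB = 2,426,656,522.24 bytes = 19,413,252,177.92 bits
100 Mbps = 100,000,000 bits/s
time = 19,413,252,177.92 / 100,000,000 = 194.13 s
194.13 s / 60 = 3.2 minutes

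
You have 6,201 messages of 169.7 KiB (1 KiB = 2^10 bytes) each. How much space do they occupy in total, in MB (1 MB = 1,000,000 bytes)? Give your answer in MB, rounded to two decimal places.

Total = 6,201 × 169.7 KiB = 1052309.7 KiB
= 1052309.7 × 1,024 bytes = 1,077,565,132.8 bytes
1 MB = 1,000,000 bytes
1,077,565,132.8 / 1,000,000 = 1,077.57 MB

1,077.57 MB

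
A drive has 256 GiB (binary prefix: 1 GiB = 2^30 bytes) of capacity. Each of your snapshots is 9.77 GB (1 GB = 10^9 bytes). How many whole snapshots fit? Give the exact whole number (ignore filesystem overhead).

28

Capacity: 256 GiB = 274,877,906,944 bytes
Per item: 9.77 GB = 9,770,000,000 bytes
⌊274,877,906,944 / 9,770,000,000⌋ = 28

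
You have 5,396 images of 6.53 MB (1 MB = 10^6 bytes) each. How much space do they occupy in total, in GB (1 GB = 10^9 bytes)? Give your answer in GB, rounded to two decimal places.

Total = 5,396 × 6.53 MB = 35235.88 MB
= 35235.88 × 1,000,000 bytes = 35,235,880,000 bytes
1 GB = 1,000,000,000 bytes
35,235,880,000 / 1,000,000,000 = 35.24 GB

35.24 GB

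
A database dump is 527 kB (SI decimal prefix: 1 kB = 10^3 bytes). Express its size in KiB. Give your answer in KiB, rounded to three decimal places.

514.648 KiB

527 kB = 527 × 10^3 bytes = 527,000 bytes
1 KiB = 1,024 bytes
527,000 / 1,024 = 514.648 KiB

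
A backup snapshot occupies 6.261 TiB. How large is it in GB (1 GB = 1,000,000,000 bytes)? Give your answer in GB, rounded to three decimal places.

6.261 TiB × 1,099,511,627,776 bytes/TiB = 6,884,042,301,505.536 bytes
1 GB = 1,000,000,000 bytes
6,884,042,301,505.536 / 1,000,000,000 = 6,884.042 GB

6,884.042 GB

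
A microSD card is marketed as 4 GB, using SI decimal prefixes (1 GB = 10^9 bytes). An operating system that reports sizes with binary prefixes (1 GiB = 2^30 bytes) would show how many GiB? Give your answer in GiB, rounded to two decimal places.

4 GB = 4 × 10^9 bytes = 4,000,000,000 bytes
1 GiB = 2^30 bytes = 1,073,741,824 bytes
4,000,000,000 / 1,073,741,824 = 3.73 GiB

3.73 GiB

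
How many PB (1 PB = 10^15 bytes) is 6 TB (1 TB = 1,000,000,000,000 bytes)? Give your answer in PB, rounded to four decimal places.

6 TB × 1,000,000,000,000 bytes/TB = 6,000,000,000,000 bytes
1 PB = 1,000,000,000,000,000 bytes
6,000,000,000,000 / 1,000,000,000,000,000 = 0.0060 PB

0.0060 PB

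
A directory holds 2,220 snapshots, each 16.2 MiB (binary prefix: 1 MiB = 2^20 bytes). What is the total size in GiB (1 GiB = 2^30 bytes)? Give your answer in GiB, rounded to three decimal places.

Total = 2,220 × 16.2 MiB = 35,964 MiB
= 35,964 × 1,048,576 bytes = 37,710,987,264 bytes
1 GiB = 1,073,741,824 bytes
37,710,987,264 / 1,073,741,824 = 35.121 GiB

35.121 GiB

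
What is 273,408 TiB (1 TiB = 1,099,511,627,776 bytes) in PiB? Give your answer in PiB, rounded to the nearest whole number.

267 PiB

273,408 TiB × 1,099,511,627,776 bytes/TiB = 300,615,275,126,980,608 bytes
1 PiB = 1,125,899,906,842,624 bytes
300,615,275,126,980,608 / 1,125,899,906,842,624 = 267 PiB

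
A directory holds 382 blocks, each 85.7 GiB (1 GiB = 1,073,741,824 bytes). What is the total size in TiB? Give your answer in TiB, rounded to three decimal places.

31.970 TiB

Total = 382 × 85.7 GiB = 32737.4 GiB
= 32737.4 × 1,073,741,824 bytes = 35,151,515,589,017.6 bytes
1 TiB = 1,099,511,627,776 bytes
35,151,515,589,017.6 / 1,099,511,627,776 = 31.970 TiB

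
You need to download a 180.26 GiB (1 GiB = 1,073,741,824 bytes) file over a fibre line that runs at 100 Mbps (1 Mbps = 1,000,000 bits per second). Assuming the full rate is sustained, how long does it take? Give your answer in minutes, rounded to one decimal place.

258.1 minutes

180.26 GiB = 193,552,701,194.24 bytes = 1,548,421,609,553.92 bits
100 Mbps = 100,000,000 bits/s
time = 1,548,421,609,553.92 / 100,000,000 = 15,484.22 s
15,484.22 s / 60 = 258.1 minutes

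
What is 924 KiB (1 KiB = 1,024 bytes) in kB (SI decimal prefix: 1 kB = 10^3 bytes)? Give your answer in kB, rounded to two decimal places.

946.18 kB

924 KiB = 924 × 2^10 bytes = 946,176 bytes
1 kB = 1,000 bytes
946,176 / 1,000 = 946.18 kB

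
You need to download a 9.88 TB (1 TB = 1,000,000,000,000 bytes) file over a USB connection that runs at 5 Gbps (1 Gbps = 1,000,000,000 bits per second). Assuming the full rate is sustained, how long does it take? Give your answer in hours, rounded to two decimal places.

4.39 hours

9.88 TB = 9,880,000,000,000 bytes = 79,040,000,000,000 bits
5 Gbps = 5,000,000,000 bits/s
time = 79,040,000,000,000 / 5,000,000,000 = 15,808.0000 s
15,808.0000 s / 3600 = 4.39 hours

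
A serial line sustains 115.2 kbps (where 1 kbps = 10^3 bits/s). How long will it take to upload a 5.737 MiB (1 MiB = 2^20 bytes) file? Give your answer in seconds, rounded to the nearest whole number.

5.737 MiB = 6,015,680.512 bytes = 48,125,444.096 bits
115.2 kbps = 115,200 bits/s
time = 48,125,444.096 / 115,200 = 418 s

418 seconds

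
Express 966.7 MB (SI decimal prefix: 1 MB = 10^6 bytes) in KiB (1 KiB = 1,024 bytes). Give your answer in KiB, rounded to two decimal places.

966.7 MB × 1,000,000 bytes/MB = 966,700,000 bytes
1 KiB = 2^10 bytes = 1,024 bytes
966,700,000 / 1,024 = 944,042.97 KiB

944,042.97 KiB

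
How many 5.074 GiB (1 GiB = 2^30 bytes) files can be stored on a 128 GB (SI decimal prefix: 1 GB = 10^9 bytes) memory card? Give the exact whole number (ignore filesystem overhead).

Capacity: 128 GB = 128,000,000,000 bytes
Per item: 5.074 GiB = 5,448,166,014.976 bytes
⌊128,000,000,000 / 5,448,166,014.976⌋ = 23

23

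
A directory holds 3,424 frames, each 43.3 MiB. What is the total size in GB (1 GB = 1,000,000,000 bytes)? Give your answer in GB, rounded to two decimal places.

Total = 3,424 × 43.3 MiB = 148259.2 MiB
= 148259.2 × 1,048,576 bytes = 155,461,038,899.2 bytes
1 GB = 1,000,000,000 bytes
155,461,038,899.2 / 1,000,000,000 = 155.46 GB

155.46 GB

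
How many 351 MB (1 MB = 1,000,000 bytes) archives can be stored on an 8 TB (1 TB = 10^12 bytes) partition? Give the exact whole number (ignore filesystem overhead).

Capacity: 8 TB = 8,000,000,000,000 bytes
Per item: 351 MB = 351,000,000 bytes
⌊8,000,000,000,000 / 351,000,000⌋ = 22,792

22,792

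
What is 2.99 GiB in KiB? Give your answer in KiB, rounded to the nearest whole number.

3,135,242 KiB

2.99 GiB = 2.99 × 2^30 bytes = 3,210,488,053.76 bytes
1 KiB = 2^10 bytes = 1,024 bytes
3,210,488,053.76 / 1,024 = 3,135,242 KiB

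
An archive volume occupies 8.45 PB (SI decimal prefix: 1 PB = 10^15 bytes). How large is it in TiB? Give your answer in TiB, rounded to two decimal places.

7,685.23 TiB

8.45 PB = 8.45 × 10^15 bytes = 8,450,000,000,000,000 bytes
1 TiB = 1,099,511,627,776 bytes
8,450,000,000,000,000 / 1,099,511,627,776 = 7,685.23 TiB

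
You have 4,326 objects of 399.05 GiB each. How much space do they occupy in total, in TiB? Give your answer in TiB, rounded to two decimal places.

1,685.83 TiB

Total = 4,326 × 399.05 GiB = 1726290.3 GiB
= 1726290.3 × 1,073,741,824 bytes = 1,853,590,095,475,507.2 bytes
1 TiB = 1,099,511,627,776 bytes
1,853,590,095,475,507.2 / 1,099,511,627,776 = 1,685.83 TiB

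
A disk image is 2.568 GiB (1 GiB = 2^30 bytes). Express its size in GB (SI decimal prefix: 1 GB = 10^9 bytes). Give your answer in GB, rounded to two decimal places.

2.76 GB

2.568 GiB = 2.568 × 2^30 bytes = 2,757,369,004.032 bytes
1 GB = 10^9 bytes = 1,000,000,000 bytes
2,757,369,004.032 / 1,000,000,000 = 2.76 GB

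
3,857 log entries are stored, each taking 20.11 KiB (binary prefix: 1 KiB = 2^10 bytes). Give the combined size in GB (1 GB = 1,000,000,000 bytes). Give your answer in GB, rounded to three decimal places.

Total = 3,857 × 20.11 KiB = 77564.27 KiB
= 77564.27 × 1,024 bytes = 79,425,812.48 bytes
1 GB = 1,000,000,000 bytes
79,425,812.48 / 1,000,000,000 = 0.079 GB

0.079 GB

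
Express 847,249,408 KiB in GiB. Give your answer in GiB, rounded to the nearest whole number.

847,249,408 KiB = 847,249,408 × 2^10 bytes = 867,583,393,792 bytes
1 GiB = 2^30 bytes = 1,073,741,824 bytes
867,583,393,792 / 1,073,741,824 = 808 GiB

808 GiB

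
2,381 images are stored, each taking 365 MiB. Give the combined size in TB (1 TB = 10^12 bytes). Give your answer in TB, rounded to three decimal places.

Total = 2,381 × 365 MiB = 869,065 MiB
= 869,065 × 1,048,576 bytes = 911,280,701,440 bytes
1 TB = 1,000,000,000,000 bytes
911,280,701,440 / 1,000,000,000,000 = 0.911 TB

0.911 TB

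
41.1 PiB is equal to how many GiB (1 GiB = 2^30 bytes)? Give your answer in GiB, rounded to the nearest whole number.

41.1 PiB = 41.1 × 2^50 bytes = 46,274,486,171,231,846.4 bytes
1 GiB = 1,073,741,824 bytes
46,274,486,171,231,846.4 / 1,073,741,824 = 43,096,474 GiB

43,096,474 GiB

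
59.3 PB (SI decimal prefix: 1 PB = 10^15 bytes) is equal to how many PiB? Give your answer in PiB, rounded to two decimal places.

59.3 PB × 1,000,000,000,000,000 bytes/PB = 59,300,000,000,000,000 bytes
1 PiB = 2^50 bytes = 1,125,899,906,842,624 bytes
59,300,000,000,000,000 / 1,125,899,906,842,624 = 52.67 PiB

52.67 PiB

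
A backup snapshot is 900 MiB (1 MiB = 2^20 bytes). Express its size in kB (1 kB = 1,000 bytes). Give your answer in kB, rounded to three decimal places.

900 MiB = 900 × 2^20 bytes = 943,718,400 bytes
1 kB = 10^3 bytes = 1,000 bytes
943,718,400 / 1,000 = 943,718.400 kB

943,718.400 kB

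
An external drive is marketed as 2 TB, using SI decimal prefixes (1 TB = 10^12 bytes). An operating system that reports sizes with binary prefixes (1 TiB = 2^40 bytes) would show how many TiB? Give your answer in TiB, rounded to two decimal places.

2 TB = 2 × 10^12 bytes = 2,000,000,000,000 bytes
1 TiB = 1,099,511,627,776 bytes
2,000,000,000,000 / 1,099,511,627,776 = 1.82 TiB

1.82 TiB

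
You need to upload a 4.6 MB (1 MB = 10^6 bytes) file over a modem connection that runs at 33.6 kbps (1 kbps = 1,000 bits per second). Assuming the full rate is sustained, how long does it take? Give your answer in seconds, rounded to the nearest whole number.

1,095 seconds

4.6 MB = 4,600,000 bytes = 36,800,000 bits
33.6 kbps = 33,600 bits/s
time = 36,800,000 / 33,600 = 1,095 s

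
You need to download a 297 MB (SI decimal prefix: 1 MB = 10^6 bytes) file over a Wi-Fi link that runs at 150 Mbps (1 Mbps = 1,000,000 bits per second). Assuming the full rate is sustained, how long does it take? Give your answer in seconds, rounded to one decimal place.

297 MB = 297,000,000 bytes = 2,376,000,000 bits
150 Mbps = 150,000,000 bits/s
time = 2,376,000,000 / 150,000,000 = 15.8 s

15.8 seconds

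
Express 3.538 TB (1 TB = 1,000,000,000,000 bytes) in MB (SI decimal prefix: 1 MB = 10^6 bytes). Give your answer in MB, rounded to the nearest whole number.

3.538 TB = 3.538 × 10^12 bytes = 3,538,000,000,000 bytes
1 MB = 10^6 bytes = 1,000,000 bytes
3,538,000,000,000 / 1,000,000 = 3,538,000 MB

3,538,000 MB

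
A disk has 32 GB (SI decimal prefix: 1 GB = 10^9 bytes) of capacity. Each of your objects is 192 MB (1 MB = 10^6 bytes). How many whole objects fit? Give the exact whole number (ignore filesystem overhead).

Capacity: 32 GB = 32,000,000,000 bytes
Per item: 192 MB = 192,000,000 bytes
⌊32,000,000,000 / 192,000,000⌋ = 166

166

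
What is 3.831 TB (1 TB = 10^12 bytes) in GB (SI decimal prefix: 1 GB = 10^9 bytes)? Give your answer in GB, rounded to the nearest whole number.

3,831 GB

3.831 TB = 3.831 × 10^12 bytes = 3,831,000,000,000 bytes
1 GB = 1,000,000,000 bytes
3,831,000,000,000 / 1,000,000,000 = 3,831 GB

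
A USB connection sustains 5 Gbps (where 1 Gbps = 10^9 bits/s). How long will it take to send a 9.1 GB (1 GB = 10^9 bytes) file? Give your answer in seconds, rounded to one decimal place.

9.1 GB = 9,100,000,000 bytes = 72,800,000,000 bits
5 Gbps = 5,000,000,000 bits/s
time = 72,800,000,000 / 5,000,000,000 = 14.6 s

14.6 seconds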